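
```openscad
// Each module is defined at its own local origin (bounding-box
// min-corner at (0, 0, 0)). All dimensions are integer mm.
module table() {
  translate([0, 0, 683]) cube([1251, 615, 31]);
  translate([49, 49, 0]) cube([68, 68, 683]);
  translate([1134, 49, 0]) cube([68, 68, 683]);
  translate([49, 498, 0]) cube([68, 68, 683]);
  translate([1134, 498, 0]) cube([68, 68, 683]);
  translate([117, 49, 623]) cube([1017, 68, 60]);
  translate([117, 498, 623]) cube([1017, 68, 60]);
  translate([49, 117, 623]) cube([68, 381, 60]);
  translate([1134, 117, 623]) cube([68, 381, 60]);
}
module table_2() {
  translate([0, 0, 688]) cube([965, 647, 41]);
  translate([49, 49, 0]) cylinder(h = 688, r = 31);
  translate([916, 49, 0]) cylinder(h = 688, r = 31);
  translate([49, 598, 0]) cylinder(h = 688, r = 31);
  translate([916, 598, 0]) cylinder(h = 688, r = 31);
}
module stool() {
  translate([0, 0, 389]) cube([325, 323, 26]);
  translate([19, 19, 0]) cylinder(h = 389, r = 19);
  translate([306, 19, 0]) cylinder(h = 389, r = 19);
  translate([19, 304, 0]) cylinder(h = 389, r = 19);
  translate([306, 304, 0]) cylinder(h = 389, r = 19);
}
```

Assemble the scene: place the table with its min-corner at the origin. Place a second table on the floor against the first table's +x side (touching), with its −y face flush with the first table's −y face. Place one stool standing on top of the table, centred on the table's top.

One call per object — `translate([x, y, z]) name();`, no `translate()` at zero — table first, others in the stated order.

table();
translate([1251, 0, 0]) table_2();
translate([463, 146, 714]) stool();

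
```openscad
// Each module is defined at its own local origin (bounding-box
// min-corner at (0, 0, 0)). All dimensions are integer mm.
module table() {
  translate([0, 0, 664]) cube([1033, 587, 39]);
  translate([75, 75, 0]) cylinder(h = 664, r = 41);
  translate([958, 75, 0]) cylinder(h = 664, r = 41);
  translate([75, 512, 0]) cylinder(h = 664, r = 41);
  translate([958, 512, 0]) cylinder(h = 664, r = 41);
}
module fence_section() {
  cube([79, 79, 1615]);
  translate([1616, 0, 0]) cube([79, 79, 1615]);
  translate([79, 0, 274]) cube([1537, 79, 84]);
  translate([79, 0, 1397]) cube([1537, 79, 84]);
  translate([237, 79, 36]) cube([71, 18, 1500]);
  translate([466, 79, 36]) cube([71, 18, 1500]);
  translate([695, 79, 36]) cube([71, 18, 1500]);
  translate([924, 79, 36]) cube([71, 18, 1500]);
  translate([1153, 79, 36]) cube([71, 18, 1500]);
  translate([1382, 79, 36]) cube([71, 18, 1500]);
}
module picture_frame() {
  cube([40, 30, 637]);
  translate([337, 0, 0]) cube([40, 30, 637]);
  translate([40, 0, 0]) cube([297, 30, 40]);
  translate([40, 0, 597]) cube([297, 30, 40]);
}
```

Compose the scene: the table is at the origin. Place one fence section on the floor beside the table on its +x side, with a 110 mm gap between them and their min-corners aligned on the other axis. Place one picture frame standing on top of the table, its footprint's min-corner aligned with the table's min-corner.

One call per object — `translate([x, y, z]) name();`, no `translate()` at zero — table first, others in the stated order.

table();
translate([1143, 0, 0]) fence_section();
translate([0, 0, 703]) picture_frame();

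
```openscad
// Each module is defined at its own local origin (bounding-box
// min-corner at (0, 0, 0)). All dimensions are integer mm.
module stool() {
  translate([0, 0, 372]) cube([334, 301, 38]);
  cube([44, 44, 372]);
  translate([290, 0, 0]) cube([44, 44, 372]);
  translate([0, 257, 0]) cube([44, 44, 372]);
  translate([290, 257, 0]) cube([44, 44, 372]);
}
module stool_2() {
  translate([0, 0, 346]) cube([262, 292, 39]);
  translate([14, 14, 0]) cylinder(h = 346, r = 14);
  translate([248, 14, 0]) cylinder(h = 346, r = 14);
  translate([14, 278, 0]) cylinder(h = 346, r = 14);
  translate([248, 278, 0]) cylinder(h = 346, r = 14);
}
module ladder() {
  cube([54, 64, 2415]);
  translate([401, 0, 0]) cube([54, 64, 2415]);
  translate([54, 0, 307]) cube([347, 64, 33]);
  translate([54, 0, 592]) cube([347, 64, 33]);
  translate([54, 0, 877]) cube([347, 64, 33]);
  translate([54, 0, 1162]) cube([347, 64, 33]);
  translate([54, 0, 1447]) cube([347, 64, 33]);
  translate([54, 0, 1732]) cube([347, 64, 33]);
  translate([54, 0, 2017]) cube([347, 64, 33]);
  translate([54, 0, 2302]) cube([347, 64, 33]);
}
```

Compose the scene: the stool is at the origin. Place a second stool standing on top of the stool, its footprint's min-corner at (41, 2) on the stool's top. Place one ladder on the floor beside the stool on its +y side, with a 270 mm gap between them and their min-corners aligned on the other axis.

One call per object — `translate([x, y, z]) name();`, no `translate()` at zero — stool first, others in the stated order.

stool();
translate([41, 2, 410]) stool_2();
translate([0, 571, 0]) ladder();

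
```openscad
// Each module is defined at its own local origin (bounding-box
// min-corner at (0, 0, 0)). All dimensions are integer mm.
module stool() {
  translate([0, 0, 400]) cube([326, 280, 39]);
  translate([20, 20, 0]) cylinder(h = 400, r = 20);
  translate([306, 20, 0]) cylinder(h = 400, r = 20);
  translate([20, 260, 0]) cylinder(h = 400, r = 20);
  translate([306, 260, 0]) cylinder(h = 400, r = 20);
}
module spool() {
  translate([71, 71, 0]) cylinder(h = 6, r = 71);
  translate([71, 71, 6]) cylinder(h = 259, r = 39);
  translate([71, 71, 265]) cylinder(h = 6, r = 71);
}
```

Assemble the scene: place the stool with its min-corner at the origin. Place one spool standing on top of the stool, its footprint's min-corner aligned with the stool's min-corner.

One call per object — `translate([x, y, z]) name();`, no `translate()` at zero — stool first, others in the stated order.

stool();
translate([0, 0, 439]) spool();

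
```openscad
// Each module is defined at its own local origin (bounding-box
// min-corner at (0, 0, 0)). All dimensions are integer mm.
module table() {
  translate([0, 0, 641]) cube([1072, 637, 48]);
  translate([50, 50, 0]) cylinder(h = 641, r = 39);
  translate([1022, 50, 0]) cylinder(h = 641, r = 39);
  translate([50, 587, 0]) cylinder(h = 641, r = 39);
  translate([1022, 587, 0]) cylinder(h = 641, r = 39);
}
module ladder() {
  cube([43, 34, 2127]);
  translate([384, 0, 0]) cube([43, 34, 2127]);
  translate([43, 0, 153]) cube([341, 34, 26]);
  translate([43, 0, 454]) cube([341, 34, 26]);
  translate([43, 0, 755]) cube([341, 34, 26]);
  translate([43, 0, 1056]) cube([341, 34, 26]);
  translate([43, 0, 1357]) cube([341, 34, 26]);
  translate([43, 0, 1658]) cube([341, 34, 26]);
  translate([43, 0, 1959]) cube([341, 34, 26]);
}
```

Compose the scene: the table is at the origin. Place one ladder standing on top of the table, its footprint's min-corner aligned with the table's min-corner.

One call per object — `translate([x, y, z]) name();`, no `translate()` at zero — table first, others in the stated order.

table();
translate([0, 0, 689]) ladder();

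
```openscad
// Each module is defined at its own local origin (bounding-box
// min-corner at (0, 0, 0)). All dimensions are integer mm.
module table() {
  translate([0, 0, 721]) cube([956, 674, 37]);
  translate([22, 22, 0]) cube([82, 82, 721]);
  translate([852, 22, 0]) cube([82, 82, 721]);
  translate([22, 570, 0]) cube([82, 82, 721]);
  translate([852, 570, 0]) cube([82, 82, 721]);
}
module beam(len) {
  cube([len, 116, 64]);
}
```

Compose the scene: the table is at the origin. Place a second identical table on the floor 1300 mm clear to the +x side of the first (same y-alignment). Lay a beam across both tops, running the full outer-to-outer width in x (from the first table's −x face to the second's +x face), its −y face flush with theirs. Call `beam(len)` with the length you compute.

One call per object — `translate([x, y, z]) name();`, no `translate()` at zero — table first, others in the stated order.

table();
translate([2256, 0, 0]) table();
translate([0, 0, 758]) beam(3212);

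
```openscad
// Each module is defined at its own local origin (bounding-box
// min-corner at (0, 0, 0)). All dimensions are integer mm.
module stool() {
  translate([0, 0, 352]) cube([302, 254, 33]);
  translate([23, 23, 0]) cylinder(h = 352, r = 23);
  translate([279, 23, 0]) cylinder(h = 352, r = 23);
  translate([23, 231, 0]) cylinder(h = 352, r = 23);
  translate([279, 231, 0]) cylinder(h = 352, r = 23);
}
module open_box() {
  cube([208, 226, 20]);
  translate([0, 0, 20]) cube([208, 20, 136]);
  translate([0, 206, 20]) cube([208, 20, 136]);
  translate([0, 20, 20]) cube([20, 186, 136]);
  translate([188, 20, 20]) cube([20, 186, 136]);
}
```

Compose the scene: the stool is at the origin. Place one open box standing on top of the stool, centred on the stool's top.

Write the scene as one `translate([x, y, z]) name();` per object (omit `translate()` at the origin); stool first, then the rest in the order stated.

stool();
translate([47, 14, 385]) open_box();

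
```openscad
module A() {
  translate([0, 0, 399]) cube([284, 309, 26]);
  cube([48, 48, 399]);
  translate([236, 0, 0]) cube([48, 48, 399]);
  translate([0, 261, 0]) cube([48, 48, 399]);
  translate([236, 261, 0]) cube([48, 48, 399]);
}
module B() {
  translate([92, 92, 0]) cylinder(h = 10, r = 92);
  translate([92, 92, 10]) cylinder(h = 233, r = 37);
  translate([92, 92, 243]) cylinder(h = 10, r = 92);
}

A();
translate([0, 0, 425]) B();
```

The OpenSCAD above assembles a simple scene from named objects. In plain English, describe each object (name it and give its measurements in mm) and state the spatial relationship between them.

A is a four-legged stool. The seat is 284×309 mm, 26 mm thick, top at z = 425 mm. It stands on four square legs, each 48×48 mm in cross-section, from z = 0 to the seat underside, each flush with a corner of the seat.

B is a spool: two coaxial disc flanges of radius 92 mm and thickness 10 mm, joined by a core cylinder of radius 37 mm and height 233 mm. The lower flange rests on z = 0 and the three cylinders share a vertical axis.

The spool is on top of the stool.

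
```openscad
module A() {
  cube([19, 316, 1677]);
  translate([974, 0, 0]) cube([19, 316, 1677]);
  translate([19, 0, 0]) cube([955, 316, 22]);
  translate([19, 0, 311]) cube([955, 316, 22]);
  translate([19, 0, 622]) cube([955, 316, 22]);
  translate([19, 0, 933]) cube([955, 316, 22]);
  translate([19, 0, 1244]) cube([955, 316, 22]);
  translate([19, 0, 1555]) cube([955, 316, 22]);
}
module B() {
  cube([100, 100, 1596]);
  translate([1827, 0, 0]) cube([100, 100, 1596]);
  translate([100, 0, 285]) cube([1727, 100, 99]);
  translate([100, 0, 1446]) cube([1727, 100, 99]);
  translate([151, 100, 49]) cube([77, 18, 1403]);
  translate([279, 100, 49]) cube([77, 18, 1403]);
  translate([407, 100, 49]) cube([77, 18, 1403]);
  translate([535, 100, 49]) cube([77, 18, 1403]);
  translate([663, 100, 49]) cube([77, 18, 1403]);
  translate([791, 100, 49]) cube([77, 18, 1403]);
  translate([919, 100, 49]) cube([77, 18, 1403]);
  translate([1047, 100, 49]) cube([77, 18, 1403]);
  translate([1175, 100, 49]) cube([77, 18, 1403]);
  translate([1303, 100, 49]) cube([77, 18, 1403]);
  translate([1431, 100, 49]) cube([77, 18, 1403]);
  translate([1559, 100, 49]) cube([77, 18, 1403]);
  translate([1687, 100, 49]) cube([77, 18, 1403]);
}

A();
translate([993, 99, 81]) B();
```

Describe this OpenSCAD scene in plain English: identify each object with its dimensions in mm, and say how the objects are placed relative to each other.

A is a bookshelf 993 mm wide overall, 316 mm deep and 1677 mm tall. The two sides are 19 mm thick vertical panels. 6 horizontal shelves of 22 mm thickness span between the inner faces of the sides; the lowest shelf sits on the floor and shelves are stacked with a clear vertical gap of 289 mm between each pair.

B is a fence section. Two 100×100 mm posts, 1596 mm tall, stand on the floor with a clear span of 1727 mm between their inner faces. Two horizontal rails of 100×99 mm section span the gap between the posts with their undersides at z = 285 mm and z = 1446 mm, flush with the posts' −y face. 13 pickets, each 77 mm wide, 18 mm thick and 1403 mm tall, are fixed to the +y face of the rails with their bottoms at z = 49 mm, evenly spaced across the span with equal gaps (rounded down to the nearest mm) at the −x end and between each pair — any rounding remainder accumulates at the +x end.

The fence section is beside the bookshelf with their tops flush at z = 1677.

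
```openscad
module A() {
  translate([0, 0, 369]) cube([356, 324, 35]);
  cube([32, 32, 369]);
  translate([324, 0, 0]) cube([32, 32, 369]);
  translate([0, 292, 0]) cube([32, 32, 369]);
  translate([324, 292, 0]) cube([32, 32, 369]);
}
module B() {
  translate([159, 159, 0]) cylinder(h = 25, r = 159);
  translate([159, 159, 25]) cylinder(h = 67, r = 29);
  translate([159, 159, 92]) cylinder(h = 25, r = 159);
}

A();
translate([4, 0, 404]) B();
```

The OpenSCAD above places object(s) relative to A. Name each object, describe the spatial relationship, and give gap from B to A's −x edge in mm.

The spool's min-x is at 4; the stool's min-x is 0; gap = 4 mm.

A is a stool. B is a spool. The spool is on top of the stool. The gap from the spool to the stool's −x edge is 4 mm.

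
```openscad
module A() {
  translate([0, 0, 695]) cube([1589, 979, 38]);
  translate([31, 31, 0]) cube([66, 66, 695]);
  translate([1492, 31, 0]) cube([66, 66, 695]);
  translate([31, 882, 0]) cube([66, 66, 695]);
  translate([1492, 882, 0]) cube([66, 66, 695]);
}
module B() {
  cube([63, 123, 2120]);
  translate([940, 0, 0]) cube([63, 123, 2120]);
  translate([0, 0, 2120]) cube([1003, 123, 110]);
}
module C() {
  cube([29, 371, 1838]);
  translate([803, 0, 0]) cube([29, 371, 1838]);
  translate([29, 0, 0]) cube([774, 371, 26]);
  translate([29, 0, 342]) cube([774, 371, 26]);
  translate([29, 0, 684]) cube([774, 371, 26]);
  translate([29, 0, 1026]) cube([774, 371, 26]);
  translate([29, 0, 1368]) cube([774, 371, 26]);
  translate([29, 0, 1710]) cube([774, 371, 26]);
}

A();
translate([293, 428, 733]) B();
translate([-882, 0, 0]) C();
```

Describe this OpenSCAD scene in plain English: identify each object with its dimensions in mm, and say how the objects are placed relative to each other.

A is a table: top 1589 mm (x) × 979 mm (y), 38 mm thick, upper face at z = 733 mm, on four 66×66 mm square legs, each inset 31 mm from the nearest pair of top edges, running from z = 0 to the bottom of the top.

B is a door frame. The clear opening is 877 mm wide and 2120 mm high. Two 63 mm wide jambs, 123 mm deep, stand either side of the opening from the floor to the top of the opening. A 110 mm thick head sits across the top of both jambs, spanning the full outside width of the frame.

C is an open bookshelf. Two side panels, each 29 mm thick, 371 mm deep and 1838 mm tall, stand 832 mm apart (outside-to-outside). Between them sit 6 shelves, each 26 mm thick and 371 mm deep, spanning the full gap between the sides. The bottom shelf rests on the floor (its underside at z = 0) and the clear gap between one shelf's top and the next shelf's underside is 316 mm.

The door frame is on top of the table, centred. The bookshelf is on the floor beside the table on its −x side.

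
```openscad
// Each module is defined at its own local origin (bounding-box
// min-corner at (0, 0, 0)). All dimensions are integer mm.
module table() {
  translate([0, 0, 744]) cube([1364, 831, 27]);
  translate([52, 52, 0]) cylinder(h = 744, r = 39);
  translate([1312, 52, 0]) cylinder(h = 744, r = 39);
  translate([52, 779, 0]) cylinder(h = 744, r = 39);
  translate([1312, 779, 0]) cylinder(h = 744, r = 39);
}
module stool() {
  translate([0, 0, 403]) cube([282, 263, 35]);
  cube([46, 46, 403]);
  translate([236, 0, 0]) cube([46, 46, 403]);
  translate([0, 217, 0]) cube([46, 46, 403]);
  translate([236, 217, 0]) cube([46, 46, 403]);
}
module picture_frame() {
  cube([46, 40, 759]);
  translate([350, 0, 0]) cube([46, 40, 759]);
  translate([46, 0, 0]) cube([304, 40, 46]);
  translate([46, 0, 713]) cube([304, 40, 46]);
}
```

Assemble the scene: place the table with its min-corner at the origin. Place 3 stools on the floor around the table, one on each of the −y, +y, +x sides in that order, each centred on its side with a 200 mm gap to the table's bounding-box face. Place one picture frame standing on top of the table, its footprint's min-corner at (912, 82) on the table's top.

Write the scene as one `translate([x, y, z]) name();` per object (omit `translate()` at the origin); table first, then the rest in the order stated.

table();
translate([541, -463, 0]) stool();
translate([541, 1031, 0]) stool();
translate([1564, 284, 0]) stool();
translate([912, 82, 771]) picture_frame();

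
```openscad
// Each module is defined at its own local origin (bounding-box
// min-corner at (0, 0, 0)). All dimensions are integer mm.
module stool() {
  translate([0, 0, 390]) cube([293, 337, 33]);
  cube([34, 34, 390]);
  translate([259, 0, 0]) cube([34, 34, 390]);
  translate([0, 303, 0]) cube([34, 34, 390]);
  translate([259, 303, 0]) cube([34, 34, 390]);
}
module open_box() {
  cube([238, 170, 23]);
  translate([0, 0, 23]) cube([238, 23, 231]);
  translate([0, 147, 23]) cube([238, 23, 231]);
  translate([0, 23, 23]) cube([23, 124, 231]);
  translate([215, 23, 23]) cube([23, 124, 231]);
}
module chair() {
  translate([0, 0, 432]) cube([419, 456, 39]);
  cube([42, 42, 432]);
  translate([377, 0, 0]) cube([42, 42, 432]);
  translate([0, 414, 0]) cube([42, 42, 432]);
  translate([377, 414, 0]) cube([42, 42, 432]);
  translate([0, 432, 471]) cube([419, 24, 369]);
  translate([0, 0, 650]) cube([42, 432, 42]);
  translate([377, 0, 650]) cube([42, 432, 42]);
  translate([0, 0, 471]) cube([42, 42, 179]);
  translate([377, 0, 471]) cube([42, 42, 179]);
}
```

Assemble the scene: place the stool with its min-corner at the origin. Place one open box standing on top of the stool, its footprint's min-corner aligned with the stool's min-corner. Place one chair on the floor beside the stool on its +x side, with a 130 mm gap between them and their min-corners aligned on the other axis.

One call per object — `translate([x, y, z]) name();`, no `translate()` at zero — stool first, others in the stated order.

stool();
translate([0, 0, 423]) open_box();
translate([423, 0, 0]) chair();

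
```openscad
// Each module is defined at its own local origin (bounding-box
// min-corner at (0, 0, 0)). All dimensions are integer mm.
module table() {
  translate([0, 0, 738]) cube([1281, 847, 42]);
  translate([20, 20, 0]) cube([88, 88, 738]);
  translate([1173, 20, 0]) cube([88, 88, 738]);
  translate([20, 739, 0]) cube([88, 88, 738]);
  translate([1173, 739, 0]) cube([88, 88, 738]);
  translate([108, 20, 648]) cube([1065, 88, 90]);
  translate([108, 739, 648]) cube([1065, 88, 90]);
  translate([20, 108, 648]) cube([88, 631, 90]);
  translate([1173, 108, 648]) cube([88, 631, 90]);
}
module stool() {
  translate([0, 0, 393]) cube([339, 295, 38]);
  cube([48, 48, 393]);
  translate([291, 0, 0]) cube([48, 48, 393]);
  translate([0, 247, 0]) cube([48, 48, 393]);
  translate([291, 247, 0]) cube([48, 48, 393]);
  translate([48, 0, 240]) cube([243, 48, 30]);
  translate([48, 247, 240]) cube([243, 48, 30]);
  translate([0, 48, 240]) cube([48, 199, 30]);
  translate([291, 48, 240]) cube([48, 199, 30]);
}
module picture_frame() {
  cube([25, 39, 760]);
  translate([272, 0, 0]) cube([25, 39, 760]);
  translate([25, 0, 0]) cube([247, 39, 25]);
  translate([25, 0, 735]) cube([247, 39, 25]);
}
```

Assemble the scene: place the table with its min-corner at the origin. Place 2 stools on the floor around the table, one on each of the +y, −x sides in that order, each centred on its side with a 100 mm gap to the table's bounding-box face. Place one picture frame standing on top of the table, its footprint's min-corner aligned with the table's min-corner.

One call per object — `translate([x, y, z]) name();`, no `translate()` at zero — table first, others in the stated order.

table();
translate([471, 947, 0]) stool();
translate([-439, 276, 0]) stool();
translate([0, 0, 780]) picture_frame();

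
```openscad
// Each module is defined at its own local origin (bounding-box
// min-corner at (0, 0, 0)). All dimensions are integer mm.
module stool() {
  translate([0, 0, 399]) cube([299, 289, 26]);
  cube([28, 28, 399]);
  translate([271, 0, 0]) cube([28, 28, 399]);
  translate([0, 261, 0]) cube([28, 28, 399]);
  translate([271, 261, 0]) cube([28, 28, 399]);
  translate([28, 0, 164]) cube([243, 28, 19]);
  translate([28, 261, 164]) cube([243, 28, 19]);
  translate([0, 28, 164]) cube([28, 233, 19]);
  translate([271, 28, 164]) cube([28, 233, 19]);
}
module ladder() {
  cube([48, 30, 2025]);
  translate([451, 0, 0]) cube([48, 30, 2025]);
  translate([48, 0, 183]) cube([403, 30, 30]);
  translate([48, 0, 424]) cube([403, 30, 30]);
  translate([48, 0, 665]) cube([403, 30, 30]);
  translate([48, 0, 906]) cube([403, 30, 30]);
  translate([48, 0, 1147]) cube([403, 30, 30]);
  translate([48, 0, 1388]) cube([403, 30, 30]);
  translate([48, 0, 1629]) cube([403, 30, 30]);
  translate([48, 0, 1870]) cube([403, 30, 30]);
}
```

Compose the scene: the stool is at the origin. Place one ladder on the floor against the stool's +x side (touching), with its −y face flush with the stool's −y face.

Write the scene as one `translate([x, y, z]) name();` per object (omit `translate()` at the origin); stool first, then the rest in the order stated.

stool();
translate([299, 0, 0]) ladder();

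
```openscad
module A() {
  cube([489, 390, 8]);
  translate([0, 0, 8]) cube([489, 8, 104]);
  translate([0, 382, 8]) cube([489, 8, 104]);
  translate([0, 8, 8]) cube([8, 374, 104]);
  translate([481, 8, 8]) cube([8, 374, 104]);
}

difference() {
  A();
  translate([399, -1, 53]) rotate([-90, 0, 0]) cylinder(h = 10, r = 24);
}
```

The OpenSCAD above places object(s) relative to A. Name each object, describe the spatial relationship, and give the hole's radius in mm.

The subtracted cylinder has r = 24 mm.

A is an open box. The open box has a circular hole through its front wall. The hole's radius is 24 mm.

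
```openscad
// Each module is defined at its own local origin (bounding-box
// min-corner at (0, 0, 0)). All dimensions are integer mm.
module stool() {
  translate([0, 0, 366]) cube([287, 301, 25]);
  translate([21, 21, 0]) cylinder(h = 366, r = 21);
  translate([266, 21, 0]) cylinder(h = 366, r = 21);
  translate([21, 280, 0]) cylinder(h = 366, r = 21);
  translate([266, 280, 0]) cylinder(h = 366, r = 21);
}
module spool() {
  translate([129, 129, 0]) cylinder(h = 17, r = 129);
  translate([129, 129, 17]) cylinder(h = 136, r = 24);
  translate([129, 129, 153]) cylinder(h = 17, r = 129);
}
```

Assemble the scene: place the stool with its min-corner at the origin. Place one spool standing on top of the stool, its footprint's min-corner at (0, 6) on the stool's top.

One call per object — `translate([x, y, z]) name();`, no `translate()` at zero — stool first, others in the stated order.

stool();
translate([0, 6, 391]) spool();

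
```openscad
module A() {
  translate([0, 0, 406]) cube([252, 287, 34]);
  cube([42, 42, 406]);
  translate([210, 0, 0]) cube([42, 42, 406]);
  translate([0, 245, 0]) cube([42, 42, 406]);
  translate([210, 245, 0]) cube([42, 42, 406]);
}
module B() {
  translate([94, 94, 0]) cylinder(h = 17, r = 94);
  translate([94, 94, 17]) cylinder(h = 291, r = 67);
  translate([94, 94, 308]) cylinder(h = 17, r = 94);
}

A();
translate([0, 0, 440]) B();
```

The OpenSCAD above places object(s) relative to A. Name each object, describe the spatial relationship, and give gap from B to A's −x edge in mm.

A is a stool. B is a spool. The spool is on top of the stool. The gap from the spool to the stool's −x edge is 0 mm.

The spool's min-x is at 0; the stool's min-x is 0; gap = 0 mm.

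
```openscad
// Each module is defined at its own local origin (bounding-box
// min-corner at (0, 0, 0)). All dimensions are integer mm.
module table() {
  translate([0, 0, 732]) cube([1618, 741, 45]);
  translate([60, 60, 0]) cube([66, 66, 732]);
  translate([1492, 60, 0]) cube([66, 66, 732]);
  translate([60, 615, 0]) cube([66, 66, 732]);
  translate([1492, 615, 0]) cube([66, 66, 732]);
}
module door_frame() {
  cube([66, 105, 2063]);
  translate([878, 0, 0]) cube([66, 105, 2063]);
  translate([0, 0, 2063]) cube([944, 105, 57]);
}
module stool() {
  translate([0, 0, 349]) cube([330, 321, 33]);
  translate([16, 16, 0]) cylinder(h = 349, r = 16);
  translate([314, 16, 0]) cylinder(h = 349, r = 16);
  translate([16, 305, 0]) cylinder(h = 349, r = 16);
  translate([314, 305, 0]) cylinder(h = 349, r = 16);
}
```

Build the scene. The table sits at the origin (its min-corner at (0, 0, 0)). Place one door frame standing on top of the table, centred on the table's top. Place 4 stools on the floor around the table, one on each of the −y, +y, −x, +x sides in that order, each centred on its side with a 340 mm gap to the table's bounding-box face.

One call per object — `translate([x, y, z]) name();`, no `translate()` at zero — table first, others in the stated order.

table();
translate([337, 318, 777]) door_frame();
translate([644, -661, 0]) stool();
translate([644, 1081, 0]) stool();
translate([-670, 210, 0]) stool();
translate([1958, 210, 0]) stool();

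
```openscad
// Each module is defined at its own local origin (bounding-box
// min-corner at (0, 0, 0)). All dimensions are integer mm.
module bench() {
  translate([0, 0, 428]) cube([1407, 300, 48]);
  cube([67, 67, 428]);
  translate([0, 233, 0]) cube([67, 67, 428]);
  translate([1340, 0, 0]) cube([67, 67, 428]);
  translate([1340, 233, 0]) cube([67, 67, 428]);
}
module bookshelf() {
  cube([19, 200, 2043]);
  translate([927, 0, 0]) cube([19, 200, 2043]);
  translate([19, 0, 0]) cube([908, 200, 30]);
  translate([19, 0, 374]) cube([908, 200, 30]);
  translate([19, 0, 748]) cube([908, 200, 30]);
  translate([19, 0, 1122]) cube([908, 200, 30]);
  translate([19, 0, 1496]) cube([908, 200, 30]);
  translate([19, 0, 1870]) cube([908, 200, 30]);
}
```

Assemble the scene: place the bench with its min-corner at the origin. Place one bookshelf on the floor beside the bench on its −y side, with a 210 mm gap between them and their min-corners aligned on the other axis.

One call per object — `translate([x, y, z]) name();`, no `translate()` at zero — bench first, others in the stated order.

bench();
translate([0, -410, 0]) bookshelf();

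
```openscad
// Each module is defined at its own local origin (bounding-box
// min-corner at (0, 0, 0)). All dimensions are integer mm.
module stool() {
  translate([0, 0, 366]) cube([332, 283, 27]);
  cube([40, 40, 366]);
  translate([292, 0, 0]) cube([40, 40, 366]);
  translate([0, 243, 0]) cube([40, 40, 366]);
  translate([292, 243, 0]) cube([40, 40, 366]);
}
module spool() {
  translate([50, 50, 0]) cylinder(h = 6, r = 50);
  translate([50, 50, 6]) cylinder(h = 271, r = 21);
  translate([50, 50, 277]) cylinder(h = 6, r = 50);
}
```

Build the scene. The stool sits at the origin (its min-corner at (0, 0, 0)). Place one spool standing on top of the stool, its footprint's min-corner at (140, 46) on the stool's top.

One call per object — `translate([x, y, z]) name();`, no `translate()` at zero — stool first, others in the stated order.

stool();
translate([140, 46, 393]) spool();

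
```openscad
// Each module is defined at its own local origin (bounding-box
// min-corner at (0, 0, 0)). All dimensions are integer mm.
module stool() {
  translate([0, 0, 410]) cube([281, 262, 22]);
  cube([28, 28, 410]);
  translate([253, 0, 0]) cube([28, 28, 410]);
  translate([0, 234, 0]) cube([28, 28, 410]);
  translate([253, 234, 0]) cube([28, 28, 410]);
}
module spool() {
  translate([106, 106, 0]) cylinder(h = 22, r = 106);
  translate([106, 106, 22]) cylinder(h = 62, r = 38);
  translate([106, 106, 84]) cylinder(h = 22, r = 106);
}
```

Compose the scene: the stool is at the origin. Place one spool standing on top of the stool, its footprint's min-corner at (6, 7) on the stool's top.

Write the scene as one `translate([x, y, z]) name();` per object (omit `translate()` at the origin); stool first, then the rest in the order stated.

stool();
translate([6, 7, 432]) spool();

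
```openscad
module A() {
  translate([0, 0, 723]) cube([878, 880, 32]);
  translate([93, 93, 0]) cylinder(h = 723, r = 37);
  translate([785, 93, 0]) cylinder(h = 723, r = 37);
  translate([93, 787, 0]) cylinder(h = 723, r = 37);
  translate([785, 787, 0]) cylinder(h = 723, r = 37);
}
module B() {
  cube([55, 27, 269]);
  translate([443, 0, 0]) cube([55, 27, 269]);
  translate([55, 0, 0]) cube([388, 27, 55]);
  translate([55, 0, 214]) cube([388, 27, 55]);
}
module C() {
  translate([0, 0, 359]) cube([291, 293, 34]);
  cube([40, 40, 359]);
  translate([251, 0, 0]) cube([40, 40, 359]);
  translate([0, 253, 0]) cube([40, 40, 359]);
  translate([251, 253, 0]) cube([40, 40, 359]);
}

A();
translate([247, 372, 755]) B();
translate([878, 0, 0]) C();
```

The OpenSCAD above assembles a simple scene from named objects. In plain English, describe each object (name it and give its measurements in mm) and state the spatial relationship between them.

A is a table with a 878×880 mm rectangular top, 32 mm thick, top surface at z = 755 mm, supported by four round legs of 74 mm diameter, each leg's bounding box inset 56 mm from the nearest pair of top edges, running from the floor.

B is a picture frame with a 388×159 mm rectangular opening (x by z) and a uniform 55 mm border on every side. Frame depth is 27 mm along y. It is built from two vertical stiles running the full outside height and two horizontal rails spanning the gap between the stiles.

C is a four-legged stool. The seat is 291×293 mm, 34 mm thick, top at z = 393 mm. It stands on four square legs, each 40×40 mm in cross-section, from z = 0 to the seat underside, each flush with a corner of the seat.

The picture frame is on top of the table. The stool is against the table's +x side, with their −y faces flush.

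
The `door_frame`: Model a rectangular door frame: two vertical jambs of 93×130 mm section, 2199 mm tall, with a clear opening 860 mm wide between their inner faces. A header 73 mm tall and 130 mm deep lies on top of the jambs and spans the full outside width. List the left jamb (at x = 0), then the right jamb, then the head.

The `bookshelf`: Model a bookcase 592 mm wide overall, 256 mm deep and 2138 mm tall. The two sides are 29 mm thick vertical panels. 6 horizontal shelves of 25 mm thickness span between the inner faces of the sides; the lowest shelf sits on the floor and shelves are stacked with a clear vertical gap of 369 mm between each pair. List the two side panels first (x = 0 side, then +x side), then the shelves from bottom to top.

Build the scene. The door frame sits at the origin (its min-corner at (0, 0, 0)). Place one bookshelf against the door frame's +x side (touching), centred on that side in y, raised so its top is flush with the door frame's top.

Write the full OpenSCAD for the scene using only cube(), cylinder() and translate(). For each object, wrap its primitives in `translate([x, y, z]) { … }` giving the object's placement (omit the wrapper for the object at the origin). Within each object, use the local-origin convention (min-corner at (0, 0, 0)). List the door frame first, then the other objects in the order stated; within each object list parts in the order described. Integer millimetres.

cube([93, 130, 2199]);
translate([953, 0, 0]) cube([93, 130, 2199]);
translate([0, 0, 2199]) cube([1046, 130, 73]);
translate([1046, -63, 134]) {
  cube([29, 256, 2138]);
  translate([563, 0, 0]) cube([29, 256, 2138]);
  translate([29, 0, 0]) cube([534, 256, 25]);
  translate([29, 0, 394]) cube([534, 256, 25]);
  translate([29, 0, 788]) cube([534, 256, 25]);
  translate([29, 0, 1182]) cube([534, 256, 25]);
  translate([29, 0, 1576]) cube([534, 256, 25]);
  translate([29, 0, 1970]) cube([534, 256, 25]);
}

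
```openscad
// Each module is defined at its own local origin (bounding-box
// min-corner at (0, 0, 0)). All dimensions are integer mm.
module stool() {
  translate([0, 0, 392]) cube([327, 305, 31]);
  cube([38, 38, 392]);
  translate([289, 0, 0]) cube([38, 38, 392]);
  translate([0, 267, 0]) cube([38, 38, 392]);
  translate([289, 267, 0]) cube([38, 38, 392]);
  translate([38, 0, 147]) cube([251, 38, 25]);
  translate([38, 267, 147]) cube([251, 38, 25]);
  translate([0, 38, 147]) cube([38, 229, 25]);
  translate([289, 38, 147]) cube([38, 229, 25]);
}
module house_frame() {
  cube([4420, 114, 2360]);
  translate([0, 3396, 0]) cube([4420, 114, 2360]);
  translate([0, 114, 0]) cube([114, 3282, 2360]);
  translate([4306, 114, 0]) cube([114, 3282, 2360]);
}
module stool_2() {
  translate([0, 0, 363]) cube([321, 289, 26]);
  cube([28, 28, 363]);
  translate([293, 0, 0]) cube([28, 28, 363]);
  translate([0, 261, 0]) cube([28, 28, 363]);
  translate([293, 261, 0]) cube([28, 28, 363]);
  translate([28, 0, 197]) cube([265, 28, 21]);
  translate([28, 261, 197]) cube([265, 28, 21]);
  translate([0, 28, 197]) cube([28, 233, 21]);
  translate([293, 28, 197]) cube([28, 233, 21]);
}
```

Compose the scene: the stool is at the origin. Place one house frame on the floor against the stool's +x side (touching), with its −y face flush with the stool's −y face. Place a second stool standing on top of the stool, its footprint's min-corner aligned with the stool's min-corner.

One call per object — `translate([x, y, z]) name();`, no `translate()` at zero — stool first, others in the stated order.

stool();
translate([327, 0, 0]) house_frame();
translate([0, 0, 423]) stool_2();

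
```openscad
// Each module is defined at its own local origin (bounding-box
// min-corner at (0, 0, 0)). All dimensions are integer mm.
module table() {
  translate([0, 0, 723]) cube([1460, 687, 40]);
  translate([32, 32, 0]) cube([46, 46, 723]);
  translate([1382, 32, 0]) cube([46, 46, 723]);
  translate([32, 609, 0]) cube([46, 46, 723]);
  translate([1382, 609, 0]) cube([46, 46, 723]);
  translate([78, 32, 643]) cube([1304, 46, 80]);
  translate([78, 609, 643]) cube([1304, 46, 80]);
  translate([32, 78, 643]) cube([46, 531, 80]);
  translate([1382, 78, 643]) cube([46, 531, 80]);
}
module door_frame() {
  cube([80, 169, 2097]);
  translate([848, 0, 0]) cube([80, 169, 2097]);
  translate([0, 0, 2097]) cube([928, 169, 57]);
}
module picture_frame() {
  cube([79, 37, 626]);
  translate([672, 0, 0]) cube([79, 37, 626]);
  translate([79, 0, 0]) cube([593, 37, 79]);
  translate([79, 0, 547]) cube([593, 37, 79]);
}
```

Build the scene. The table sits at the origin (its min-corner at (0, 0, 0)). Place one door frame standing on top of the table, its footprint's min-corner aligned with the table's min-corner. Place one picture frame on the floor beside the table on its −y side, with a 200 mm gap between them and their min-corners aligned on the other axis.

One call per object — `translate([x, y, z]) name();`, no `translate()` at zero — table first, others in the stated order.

table();
translate([0, 0, 763]) door_frame();
translate([0, -237, 0]) picture_frame();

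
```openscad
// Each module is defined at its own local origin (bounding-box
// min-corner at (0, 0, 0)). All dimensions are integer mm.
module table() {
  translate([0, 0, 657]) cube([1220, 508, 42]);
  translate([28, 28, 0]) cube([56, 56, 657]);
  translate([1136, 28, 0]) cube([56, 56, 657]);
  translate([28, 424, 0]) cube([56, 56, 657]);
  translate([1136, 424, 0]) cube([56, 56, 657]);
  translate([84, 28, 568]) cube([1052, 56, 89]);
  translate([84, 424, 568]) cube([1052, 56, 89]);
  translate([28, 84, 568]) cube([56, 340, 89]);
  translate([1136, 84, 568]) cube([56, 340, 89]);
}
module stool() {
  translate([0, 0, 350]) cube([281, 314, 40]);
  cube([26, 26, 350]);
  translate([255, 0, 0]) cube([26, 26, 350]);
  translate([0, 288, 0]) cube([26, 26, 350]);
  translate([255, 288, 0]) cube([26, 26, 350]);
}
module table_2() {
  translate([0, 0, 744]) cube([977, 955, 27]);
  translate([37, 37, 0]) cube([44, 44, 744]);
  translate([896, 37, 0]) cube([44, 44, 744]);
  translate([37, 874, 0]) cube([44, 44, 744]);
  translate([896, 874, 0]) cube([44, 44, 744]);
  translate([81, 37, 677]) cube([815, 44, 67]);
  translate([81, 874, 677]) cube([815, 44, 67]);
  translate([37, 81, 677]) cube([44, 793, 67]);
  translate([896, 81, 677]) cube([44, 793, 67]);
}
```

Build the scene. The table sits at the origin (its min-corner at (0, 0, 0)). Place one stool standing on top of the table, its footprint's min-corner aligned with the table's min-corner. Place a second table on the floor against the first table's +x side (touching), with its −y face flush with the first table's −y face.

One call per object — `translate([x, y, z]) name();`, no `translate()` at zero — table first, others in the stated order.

table();
translate([0, 0, 699]) stool();
translate([1220, 0, 0]) table_2();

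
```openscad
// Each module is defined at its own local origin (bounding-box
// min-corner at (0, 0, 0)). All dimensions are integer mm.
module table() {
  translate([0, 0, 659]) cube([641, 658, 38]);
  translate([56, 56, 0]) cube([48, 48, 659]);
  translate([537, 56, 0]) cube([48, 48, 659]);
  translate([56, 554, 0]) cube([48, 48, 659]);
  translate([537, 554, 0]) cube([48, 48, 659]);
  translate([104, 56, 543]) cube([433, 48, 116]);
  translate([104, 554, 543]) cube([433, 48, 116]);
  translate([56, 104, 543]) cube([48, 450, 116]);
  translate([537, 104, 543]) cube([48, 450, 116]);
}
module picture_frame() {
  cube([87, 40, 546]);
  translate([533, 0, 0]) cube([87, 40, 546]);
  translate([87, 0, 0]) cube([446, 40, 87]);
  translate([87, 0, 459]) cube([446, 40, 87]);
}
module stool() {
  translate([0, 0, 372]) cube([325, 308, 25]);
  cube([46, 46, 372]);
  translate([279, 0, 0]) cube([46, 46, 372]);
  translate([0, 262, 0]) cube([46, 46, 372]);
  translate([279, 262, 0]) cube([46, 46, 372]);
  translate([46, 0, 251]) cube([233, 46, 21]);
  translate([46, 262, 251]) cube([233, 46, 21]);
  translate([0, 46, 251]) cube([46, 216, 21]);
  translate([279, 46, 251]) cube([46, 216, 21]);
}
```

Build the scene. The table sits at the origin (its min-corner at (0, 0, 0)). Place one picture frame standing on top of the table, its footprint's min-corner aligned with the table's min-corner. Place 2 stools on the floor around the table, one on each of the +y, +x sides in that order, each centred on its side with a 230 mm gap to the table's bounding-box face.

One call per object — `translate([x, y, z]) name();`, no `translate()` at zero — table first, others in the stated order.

table();
translate([0, 0, 697]) picture_frame();
translate([158, 888, 0]) stool();
translate([871, 175, 0]) stool();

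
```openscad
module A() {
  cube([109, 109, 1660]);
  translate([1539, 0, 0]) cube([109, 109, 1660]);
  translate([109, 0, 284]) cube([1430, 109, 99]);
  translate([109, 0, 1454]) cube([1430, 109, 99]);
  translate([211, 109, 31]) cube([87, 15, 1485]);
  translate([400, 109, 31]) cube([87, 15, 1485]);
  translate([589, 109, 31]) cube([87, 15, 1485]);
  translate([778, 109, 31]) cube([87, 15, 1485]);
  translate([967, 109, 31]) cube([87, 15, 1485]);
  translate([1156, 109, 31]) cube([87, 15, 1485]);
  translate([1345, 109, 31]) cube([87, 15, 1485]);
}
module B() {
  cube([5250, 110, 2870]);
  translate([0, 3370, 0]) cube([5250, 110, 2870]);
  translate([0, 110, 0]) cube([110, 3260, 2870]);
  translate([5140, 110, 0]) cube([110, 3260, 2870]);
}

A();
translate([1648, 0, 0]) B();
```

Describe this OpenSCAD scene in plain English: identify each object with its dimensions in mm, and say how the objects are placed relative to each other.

A is a fence section. Two 109×109 mm posts, 1660 mm tall, stand on the floor with a clear span of 1430 mm between their inner faces. Two horizontal rails of 109×99 mm section span the gap between the posts with their undersides at z = 284 mm and z = 1454 mm, flush with the posts' −y face. 7 pickets, each 87 mm wide, 15 mm thick and 1485 mm tall, are fixed to the +y face of the rails with their bottoms at z = 31 mm, evenly spaced across the span with equal gaps (rounded down to the nearest mm) at the −x end and between each pair — any rounding remainder accumulates at the +x end.

B is a box-shaped house frame (walls only): outside footprint 5250×3480 mm, wall height 2870 mm, wall thickness 110 mm. The two y-facing walls run the full x-width; the two x-facing walls fit between the inner faces of the y-facing walls.

The house frame is against the fence section's +x side, with their −y faces flush.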